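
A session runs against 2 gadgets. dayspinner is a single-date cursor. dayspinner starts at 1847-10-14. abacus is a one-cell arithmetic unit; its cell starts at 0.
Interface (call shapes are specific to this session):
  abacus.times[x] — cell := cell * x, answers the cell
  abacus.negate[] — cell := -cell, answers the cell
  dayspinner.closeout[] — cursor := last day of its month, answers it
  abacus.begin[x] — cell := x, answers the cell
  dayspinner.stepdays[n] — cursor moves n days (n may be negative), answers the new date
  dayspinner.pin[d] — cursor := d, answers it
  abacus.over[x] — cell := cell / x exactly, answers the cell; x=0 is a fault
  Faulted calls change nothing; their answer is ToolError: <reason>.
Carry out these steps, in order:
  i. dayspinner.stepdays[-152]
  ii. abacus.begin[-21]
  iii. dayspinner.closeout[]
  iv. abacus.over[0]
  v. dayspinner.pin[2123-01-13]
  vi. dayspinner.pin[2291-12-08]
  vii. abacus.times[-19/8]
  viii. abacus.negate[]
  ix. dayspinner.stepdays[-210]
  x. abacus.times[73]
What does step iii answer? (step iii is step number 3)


Answer: 1847-05-31

Derivation:
-- stepdays(-152) ~> 1847-05-15
-- begin(-21) ~> -21
-- closeout() ~> 1847-05-31
-- over(0) ~> ToolError: division by zero
-- pin(2123-01-13) ~> 2123-01-13
-- pin(2291-12-08) ~> 2291-12-08
-- times(-19/8) ~> 399/8
-- negate() ~> -399/8
-- stepdays(-210) ~> 2291-05-12
-- times(73) ~> -29127/8


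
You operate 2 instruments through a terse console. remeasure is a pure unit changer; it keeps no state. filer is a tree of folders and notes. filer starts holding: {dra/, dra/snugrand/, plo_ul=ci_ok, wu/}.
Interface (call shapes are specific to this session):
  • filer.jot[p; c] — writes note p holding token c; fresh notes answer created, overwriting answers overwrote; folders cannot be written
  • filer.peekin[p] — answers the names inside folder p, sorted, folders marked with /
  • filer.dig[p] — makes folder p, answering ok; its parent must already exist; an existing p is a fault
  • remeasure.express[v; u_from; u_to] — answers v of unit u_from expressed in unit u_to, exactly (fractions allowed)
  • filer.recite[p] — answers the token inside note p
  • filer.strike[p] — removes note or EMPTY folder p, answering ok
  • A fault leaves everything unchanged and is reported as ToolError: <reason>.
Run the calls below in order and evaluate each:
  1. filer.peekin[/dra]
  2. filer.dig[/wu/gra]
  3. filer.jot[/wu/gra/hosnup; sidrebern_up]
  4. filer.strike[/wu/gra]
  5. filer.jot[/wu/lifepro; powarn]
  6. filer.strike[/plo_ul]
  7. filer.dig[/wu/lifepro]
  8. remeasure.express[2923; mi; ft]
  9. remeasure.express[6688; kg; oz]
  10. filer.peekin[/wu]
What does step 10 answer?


Answer: [gra/, lifepro]

Derivation:
==> filer.peekin(p=/dra)
<== [snugrand/]
==> filer.dig(p=/wu/gra)
<== ok
==> filer.jot(p=/wu/gra/hosnup, c=sidrebern_up)
<== created
==> filer.strike(p=/wu/gra)
<== ToolError: not empty
==> filer.jot(p=/wu/lifepro, c=powarn)
<== created
==> filer.strike(p=/plo_ul)
<== ok
==> filer.dig(p=/wu/lifepro)
<== ToolError: exists
==> remeasure.express(v=2923, u_from=mi, u_to=ft)
<== 15433440
==> remeasure.express(v=6688, u_from=kg, u_to=oz)
<== 972800000000/4123567
==> filer.peekin(p=/wu)
<== [gra/, lifepro]


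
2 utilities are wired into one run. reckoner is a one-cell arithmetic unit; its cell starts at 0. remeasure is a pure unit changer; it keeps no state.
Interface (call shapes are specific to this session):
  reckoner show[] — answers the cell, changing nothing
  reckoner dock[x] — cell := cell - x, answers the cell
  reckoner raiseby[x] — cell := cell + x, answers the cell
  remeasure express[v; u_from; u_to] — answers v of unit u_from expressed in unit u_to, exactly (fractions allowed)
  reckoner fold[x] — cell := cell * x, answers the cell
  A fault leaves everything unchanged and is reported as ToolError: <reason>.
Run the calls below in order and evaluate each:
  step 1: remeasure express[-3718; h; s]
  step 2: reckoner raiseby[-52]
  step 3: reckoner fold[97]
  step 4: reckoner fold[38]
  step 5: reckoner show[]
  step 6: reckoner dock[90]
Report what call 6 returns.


Answer: -191762

Derivation:
I use remeasure express(v→-3718, u_from→h, u_to→s), and see -13384800.
Using reckoner raiseby(x→-52), — result: -52.
I run reckoner fold(x→97), and see -5044.
I try reckoner fold(x→38), and observe -191672.
Now I run reckoner show, and get -191672.
I call reckoner dock(x→90), giving -191762.


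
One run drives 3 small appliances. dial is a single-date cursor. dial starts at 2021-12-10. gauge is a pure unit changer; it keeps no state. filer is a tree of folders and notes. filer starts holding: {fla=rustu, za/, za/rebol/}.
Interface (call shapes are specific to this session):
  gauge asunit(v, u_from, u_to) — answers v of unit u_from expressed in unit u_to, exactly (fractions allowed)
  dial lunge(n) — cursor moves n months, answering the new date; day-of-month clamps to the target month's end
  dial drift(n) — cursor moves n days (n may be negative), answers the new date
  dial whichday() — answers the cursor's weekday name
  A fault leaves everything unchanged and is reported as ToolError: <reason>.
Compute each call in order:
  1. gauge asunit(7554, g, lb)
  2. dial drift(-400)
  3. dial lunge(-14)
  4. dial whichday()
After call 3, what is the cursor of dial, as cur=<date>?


>> gauge asunit(v→7554, u_from→g, u_to→lb)
<< 755400000/45359237
>> dial drift(n→-400)
<< 2020-11-05
>> dial lunge(n→-14)
<< 2019-09-05
>> dial whichday()
<< Thursday

Answer: cur=2019-09-05


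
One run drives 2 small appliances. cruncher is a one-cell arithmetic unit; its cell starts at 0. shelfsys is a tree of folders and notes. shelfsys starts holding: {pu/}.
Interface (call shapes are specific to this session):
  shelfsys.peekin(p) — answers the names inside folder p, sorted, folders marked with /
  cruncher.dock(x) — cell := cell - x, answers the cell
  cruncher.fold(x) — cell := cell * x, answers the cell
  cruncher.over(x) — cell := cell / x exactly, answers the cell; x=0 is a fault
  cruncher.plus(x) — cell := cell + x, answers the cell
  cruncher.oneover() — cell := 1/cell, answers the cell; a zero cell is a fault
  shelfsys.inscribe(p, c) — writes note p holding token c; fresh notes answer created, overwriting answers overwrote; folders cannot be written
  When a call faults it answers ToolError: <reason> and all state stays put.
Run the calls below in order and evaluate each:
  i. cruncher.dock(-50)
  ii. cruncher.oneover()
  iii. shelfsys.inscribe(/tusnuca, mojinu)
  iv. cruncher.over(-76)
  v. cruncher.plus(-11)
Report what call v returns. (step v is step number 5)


Answer: -41801/3800

Derivation:
> cruncher.dock x→-50
:: 50
> cruncher.oneover
:: 1/50
> shelfsys.inscribe p→/tusnuca c→mojinu
:: created
> cruncher.over x→-76
:: -1/3800
> cruncher.plus x→-11
:: -41801/3800


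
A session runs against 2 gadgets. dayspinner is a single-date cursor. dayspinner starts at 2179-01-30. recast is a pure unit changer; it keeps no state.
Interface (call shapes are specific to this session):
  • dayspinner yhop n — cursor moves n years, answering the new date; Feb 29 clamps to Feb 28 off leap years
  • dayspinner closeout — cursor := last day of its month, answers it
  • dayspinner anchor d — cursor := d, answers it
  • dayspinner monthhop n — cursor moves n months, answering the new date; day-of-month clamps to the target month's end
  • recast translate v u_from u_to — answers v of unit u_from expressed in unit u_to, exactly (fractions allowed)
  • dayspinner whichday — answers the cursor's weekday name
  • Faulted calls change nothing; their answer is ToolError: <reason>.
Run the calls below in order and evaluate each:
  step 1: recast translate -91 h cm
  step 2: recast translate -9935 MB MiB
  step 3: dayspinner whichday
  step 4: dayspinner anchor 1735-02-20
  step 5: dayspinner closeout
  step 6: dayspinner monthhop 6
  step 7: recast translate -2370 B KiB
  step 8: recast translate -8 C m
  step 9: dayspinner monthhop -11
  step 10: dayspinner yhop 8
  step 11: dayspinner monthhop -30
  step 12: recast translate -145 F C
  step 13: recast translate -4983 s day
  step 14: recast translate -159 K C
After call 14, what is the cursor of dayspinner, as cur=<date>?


Answer: cur=1740-03-28

Derivation:
$ recast translate v='-91' u_from='h' u_to='cm'
= ToolError: incompatible units
$ recast translate v='-9935' u_from='MB' u_to='MiB'
= -155234375/16384
$ dayspinner whichday
= Saturday
$ dayspinner anchor d='1735-02-20'
= 1735-02-20
$ dayspinner closeout
= 1735-02-28
$ dayspinner monthhop n='6'
= 1735-08-28
$ recast translate v='-2370' u_from='B' u_to='KiB'
= -1185/512
$ recast translate v='-8' u_from='C' u_to='m'
= ToolError: incompatible units
$ dayspinner monthhop n='-11'
= 1734-09-28
$ dayspinner yhop n='8'
= 1742-09-28
$ dayspinner monthhop n='-30'
= 1740-03-28
$ recast translate v='-145' u_from='F' u_to='C'
= -295/3
$ recast translate v='-4983' u_from='s' u_to='day'
= -1661/28800
$ recast translate v='-159' u_from='K' u_to='C'
= -8643/20


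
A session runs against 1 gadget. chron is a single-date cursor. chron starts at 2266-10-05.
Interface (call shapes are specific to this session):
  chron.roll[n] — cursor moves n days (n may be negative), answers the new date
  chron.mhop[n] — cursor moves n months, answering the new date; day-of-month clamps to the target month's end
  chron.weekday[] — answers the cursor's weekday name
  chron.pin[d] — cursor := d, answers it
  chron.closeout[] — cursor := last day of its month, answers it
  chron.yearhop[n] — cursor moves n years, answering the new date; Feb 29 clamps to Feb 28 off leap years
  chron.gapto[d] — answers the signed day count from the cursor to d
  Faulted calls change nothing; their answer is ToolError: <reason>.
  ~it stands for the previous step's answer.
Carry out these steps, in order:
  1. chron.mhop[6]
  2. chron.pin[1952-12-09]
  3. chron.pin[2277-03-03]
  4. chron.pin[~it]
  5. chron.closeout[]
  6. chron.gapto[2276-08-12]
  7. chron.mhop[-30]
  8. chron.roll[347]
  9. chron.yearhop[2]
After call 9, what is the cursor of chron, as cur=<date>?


Step: chron.mhop[6]
Result: 2267-04-05
Step: chron.pin[1952-12-09]
Result: 1952-12-09
Step: chron.pin[2277-03-03]
Result: 2277-03-03
Step: chron.pin[~it]
Result: 2277-03-03
Step: chron.closeout[]
Result: 2277-03-31
Step: chron.gapto[2276-08-12]
Result: -231
Step: chron.mhop[-30]
Result: 2274-09-30
Step: chron.roll[347]
Result: 2275-09-12
Step: chron.yearhop[2]
Result: 2277-09-12

Answer: cur=2277-09-12


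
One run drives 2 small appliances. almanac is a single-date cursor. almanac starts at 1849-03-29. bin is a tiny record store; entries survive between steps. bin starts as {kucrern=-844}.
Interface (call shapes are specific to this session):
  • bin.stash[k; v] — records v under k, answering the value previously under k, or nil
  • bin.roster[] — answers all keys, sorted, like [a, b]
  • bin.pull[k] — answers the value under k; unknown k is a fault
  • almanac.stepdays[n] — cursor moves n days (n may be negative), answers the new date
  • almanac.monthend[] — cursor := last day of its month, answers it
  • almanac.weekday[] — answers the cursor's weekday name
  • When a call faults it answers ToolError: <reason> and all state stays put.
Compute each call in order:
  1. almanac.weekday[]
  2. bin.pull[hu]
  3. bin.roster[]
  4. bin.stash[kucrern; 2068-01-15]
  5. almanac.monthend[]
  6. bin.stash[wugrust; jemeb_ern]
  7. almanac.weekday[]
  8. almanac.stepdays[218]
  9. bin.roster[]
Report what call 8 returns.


==> almanac.weekday()
<== Thursday
==> bin.pull(k→hu)
<== ToolError: no such key hu
==> bin.roster()
<== [kucrern]
==> bin.stash(k→kucrern, v→2068-01-15)
<== -844
==> almanac.monthend()
<== 1849-03-31
==> bin.stash(k→wugrust, v→jemeb_ern)
<== nil
==> almanac.weekday()
<== Saturday
==> almanac.stepdays(n→218)
<== 1849-11-04
==> bin.roster()
<== [kucrern, wugrust]

Answer: 1849-11-04


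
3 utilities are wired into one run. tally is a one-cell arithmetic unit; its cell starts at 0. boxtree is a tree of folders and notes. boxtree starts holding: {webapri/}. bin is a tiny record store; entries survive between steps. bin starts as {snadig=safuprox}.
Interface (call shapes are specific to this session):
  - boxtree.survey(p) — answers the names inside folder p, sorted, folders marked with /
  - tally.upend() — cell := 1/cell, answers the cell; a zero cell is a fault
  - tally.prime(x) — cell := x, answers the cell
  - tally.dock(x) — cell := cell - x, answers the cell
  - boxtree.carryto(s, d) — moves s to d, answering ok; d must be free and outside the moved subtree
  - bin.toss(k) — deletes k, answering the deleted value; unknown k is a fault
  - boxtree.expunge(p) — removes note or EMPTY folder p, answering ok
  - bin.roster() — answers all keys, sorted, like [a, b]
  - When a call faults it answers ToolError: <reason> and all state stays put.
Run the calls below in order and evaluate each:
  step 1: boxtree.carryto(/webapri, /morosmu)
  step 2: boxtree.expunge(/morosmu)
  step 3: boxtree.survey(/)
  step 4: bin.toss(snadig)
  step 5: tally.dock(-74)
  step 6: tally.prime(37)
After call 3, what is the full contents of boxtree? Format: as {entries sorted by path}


Answer: {}

Derivation:
I run boxtree.carryto with s: /webapri, d: /morosmu: ok.
Calling boxtree.expunge with p: /morosmu: ok.
I run boxtree.survey with p: /, → [].
I use bin.toss with k: snadig, and observe safuprox.
I invoke tally.dock with x: -74, which returns 74.
I invoke tally.prime with x: 37, → 37.


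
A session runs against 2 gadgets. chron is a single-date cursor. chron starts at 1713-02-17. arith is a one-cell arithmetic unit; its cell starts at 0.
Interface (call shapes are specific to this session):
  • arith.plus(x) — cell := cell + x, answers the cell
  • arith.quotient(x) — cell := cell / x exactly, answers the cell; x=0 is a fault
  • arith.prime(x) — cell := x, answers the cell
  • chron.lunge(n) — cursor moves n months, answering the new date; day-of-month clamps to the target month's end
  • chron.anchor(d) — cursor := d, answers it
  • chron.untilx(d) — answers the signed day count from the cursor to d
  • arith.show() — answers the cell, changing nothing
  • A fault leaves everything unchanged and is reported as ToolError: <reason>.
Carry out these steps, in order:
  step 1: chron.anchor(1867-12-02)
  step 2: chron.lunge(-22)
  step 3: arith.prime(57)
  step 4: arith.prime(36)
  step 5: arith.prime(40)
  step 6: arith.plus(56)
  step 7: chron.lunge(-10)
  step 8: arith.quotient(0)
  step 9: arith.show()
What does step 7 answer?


~$ anchor 1867-12-02
:: 1867-12-02
~$ lunge -22
:: 1866-02-02
~$ prime 57
:: 57
~$ prime 36
:: 36
~$ prime 40
:: 40
~$ plus 56
:: 96
~$ lunge -10
:: 1865-04-02
~$ quotient 0
:: ToolError: division by zero
~$ show
:: 96

Answer: 1865-04-02


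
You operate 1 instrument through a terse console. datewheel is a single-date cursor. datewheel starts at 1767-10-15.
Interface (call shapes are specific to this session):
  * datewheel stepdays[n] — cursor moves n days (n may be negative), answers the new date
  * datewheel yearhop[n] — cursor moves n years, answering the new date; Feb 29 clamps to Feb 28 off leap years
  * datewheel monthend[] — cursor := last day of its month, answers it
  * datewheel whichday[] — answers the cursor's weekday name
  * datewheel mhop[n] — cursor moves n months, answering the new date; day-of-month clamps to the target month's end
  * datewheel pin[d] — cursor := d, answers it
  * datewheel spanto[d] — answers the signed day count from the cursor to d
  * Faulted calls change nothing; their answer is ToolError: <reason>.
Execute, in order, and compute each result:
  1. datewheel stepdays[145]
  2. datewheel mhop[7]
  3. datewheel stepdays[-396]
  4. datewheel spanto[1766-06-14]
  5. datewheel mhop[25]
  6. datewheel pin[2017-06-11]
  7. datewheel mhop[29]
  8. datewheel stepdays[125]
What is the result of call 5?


Answer: 1769-10-08

Derivation:
Invoking datewheel stepdays passing n='145', which returns 1768-03-08.
Calling datewheel mhop passing n='7', and see 1768-10-08.
I use datewheel stepdays passing n='-396': 1767-09-08.
Now I run datewheel spanto passing d='1766-06-14', yielding -451.
Invoking datewheel mhop passing n='25', and see 1769-10-08.
Next I call datewheel pin passing d='2017-06-11', and see 2017-06-11.
Using datewheel mhop passing n='29', — result: 2019-11-11.
I run datewheel stepdays passing n='125', and get 2020-03-15.


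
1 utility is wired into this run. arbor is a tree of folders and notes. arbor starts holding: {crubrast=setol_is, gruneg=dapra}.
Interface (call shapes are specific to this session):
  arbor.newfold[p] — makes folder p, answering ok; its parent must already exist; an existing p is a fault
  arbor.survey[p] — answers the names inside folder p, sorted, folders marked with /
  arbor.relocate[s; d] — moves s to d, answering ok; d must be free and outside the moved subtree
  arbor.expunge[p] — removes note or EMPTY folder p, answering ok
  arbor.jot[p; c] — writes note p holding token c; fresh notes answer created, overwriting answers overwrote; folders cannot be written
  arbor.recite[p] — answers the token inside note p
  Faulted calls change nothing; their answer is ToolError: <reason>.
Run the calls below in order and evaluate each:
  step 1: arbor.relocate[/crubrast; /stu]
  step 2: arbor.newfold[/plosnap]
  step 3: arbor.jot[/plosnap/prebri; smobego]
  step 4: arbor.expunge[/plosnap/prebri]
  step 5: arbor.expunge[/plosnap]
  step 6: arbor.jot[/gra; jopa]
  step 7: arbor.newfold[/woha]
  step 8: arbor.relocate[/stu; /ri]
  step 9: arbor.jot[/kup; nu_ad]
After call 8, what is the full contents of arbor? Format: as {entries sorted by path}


·→ arbor.relocate(s: /crubrast, d: /stu)
·← ok
·→ arbor.newfold(p: /plosnap)
·← ok
·→ arbor.jot(p: /plosnap/prebri, c: smobego)
·← created
·→ arbor.expunge(p: /plosnap/prebri)
·← ok
·→ arbor.expunge(p: /plosnap)
·← ok
·→ arbor.jot(p: /gra, c: jopa)
·← created
·→ arbor.newfold(p: /woha)
·← ok
·→ arbor.relocate(s: /stu, d: /ri)
·← ok
·→ arbor.jot(p: /kup, c: nu_ad)
·← created

Answer: {gra=jopa, gruneg=dapra, ri=setol_is, woha/}


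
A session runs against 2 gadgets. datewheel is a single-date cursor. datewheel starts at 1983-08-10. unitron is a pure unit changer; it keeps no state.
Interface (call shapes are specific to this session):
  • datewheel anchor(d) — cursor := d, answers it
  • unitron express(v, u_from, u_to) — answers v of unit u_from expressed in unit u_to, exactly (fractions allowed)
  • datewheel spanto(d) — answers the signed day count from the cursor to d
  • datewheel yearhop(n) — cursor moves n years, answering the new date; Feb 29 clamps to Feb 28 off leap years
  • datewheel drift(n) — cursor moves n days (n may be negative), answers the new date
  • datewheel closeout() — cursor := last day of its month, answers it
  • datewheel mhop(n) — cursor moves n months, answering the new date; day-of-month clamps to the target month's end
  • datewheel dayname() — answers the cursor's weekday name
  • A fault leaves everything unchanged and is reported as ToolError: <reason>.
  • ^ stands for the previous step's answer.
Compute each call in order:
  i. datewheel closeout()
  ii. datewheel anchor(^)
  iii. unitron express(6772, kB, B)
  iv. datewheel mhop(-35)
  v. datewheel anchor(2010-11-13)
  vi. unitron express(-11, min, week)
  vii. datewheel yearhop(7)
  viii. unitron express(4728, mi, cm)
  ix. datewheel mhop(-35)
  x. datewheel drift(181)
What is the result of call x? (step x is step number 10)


Calling datewheel closeout, and observe 1983-08-31.
Then datewheel anchor(d=^), and get 1983-08-31.
Invoking unitron express(v=6772, u_from=kB, u_to=B), and observe 6772000.
Calling datewheel mhop(n=-35), — result: 1980-09-30.
I try datewheel anchor(d=2010-11-13), which returns 2010-11-13.
Then unitron express(v=-11, u_from=min, u_to=week), — result: -11/10080.
I invoke datewheel yearhop(n=7), and get 2017-11-13.
Next I call unitron express(v=4728, u_from=mi, u_to=cm), — result: 3804489216/5.
Calling datewheel mhop(n=-35), and see 2014-12-13.
I try datewheel drift(n=181), → 2015-06-12.

Answer: 2015-06-12


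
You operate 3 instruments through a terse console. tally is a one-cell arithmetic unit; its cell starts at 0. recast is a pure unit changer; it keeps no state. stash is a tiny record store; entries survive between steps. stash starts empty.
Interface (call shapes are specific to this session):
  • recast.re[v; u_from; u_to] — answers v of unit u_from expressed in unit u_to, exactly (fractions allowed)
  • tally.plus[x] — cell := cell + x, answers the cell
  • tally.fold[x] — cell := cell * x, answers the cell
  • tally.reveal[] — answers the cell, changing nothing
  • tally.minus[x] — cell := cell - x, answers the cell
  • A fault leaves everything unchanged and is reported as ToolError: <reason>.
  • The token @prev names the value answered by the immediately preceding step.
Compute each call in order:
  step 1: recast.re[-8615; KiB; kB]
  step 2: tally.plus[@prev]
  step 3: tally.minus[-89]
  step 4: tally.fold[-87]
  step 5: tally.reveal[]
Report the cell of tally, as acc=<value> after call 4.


==> recast.re(v→-8615, u_from→KiB, u_to→kB)
<== -220544/25
==> tally.plus(x→@prev)
<== -220544/25
==> tally.minus(x→-89)
<== -218319/25
==> tally.fold(x→-87)
<== 18993753/25
==> tally.reveal()
<== 18993753/25

Answer: acc=18993753/25


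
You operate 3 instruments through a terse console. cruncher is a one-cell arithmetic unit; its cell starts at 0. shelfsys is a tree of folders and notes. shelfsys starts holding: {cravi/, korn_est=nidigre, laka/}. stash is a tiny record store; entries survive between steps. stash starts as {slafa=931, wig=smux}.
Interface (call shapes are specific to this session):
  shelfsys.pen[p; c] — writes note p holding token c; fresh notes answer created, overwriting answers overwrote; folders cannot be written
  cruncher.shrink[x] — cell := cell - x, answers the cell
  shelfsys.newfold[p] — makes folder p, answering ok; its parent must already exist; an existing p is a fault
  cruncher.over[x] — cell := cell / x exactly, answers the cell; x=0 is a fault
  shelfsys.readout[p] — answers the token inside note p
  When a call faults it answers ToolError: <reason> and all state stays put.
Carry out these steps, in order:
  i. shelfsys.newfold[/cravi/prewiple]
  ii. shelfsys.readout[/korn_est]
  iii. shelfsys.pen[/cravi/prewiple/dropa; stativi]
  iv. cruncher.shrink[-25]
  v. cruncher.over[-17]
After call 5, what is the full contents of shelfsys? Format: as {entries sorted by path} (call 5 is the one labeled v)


>> newfold(/cravi/prewiple)
<< ok
>> readout(/korn_est)
<< nidigre
>> pen(/cravi/prewiple/dropa, stativi)
<< created
>> shrink(-25)
<< 25
>> over(-17)
<< -25/17

Answer: {cravi/, cravi/prewiple/, cravi/prewiple/dropa=stativi, korn_est=nidigre, laka/}


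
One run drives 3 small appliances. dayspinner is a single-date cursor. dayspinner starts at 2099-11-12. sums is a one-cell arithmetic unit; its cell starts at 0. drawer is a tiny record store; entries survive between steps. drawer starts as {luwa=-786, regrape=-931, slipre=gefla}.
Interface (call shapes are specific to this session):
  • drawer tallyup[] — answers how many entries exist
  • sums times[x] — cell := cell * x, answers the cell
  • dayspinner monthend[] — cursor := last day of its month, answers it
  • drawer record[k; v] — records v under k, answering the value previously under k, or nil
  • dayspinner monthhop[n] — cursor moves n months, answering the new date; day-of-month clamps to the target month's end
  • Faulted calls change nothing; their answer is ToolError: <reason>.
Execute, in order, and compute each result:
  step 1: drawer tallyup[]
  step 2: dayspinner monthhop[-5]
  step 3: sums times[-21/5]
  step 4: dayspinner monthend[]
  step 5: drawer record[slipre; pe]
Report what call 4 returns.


Invoking drawer tallyup(), and get 3.
Invoking dayspinner monthhop passing n='-5', yielding 2099-06-12.
Calling sums times passing x='-21/5', and get 0.
I use dayspinner monthend(), yielding 2099-06-30.
I try drawer record passing k='slipre', v='pe', yielding gefla.

Answer: 2099-06-30


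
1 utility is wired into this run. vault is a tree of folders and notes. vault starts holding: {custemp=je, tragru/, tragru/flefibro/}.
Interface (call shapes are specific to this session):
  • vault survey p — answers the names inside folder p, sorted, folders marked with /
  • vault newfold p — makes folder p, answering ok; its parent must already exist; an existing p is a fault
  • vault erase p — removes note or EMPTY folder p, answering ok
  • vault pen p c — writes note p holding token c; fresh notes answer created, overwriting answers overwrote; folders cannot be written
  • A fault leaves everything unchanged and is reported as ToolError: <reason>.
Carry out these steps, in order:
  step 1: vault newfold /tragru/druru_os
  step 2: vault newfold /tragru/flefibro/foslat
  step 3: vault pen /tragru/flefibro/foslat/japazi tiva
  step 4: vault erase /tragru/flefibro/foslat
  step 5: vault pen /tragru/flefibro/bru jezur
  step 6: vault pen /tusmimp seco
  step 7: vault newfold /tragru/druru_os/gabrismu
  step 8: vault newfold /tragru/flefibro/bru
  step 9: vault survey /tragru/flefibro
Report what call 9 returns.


Answer: [bru, foslat/]

Derivation:
% 1. vault newfold(p→/tragru/druru_os) ~> ok
% 2. vault newfold(p→/tragru/flefibro/foslat) ~> ok
% 3. vault pen(p→/tragru/flefibro/foslat/japazi, c→tiva) ~> created
% 4. vault erase(p→/tragru/flefibro/foslat) ~> ToolError: not empty
% 5. vault pen(p→/tragru/flefibro/bru, c→jezur) ~> created
% 6. vault pen(p→/tusmimp, c→seco) ~> created
% 7. vault newfold(p→/tragru/druru_os/gabrismu) ~> ok
% 8. vault newfold(p→/tragru/flefibro/bru) ~> ToolError: exists
% 9. vault survey(p→/tragru/flefibro) ~> [bru, foslat/]


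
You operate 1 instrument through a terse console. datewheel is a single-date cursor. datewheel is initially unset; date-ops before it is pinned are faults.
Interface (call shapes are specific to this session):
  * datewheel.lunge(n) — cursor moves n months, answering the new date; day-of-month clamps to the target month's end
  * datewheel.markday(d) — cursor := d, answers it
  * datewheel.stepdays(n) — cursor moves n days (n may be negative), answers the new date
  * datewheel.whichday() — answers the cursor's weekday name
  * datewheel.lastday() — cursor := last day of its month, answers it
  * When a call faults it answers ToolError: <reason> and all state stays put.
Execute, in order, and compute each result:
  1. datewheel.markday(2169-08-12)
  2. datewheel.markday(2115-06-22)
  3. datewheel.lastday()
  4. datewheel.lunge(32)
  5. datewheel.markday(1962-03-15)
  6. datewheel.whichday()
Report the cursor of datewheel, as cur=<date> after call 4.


==> datewheel.markday(d: 2169-08-12)
<== 2169-08-12
==> datewheel.markday(d: 2115-06-22)
<== 2115-06-22
==> datewheel.lastday()
<== 2115-06-30
==> datewheel.lunge(n: 32)
<== 2118-02-28
==> datewheel.markday(d: 1962-03-15)
<== 1962-03-15
==> datewheel.whichday()
<== Thursday

Answer: cur=2118-02-28


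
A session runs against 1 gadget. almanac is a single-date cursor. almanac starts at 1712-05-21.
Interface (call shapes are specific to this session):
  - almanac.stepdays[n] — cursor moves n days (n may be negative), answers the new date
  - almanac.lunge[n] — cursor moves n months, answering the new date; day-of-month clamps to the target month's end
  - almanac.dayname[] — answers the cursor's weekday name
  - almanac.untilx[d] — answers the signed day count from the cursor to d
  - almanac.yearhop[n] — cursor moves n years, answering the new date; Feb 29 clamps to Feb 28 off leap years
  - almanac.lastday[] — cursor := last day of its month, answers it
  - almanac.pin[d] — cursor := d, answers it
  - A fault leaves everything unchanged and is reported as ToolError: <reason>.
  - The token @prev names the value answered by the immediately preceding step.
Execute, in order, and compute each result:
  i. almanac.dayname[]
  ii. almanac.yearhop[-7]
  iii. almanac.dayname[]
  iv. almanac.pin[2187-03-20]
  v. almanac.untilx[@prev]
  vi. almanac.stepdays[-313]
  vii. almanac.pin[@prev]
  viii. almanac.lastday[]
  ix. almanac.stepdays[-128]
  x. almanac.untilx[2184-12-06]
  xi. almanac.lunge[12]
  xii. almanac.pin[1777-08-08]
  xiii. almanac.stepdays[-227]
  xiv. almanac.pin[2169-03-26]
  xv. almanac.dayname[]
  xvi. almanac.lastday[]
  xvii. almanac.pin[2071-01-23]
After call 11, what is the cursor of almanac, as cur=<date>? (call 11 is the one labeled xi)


Answer: cur=2187-01-23

Derivation:
→ almanac.dayname()
← Saturday
→ almanac.yearhop(n='-7')
← 1705-05-21
→ almanac.dayname()
← Thursday
→ almanac.pin(d='2187-03-20')
← 2187-03-20
→ almanac.untilx(d='@prev')
← 0
→ almanac.stepdays(n='-313')
← 2186-05-11
→ almanac.pin(d='@prev')
← 2186-05-11
→ almanac.lastday()
← 2186-05-31
→ almanac.stepdays(n='-128')
← 2186-01-23
→ almanac.untilx(d='2184-12-06')
← -413
→ almanac.lunge(n='12')
← 2187-01-23
→ almanac.pin(d='1777-08-08')
← 1777-08-08
→ almanac.stepdays(n='-227')
← 1776-12-24
→ almanac.pin(d='2169-03-26')
← 2169-03-26
→ almanac.dayname()
← Sunday
→ almanac.lastday()
← 2169-03-31
→ almanac.pin(d='2071-01-23')
← 2071-01-23


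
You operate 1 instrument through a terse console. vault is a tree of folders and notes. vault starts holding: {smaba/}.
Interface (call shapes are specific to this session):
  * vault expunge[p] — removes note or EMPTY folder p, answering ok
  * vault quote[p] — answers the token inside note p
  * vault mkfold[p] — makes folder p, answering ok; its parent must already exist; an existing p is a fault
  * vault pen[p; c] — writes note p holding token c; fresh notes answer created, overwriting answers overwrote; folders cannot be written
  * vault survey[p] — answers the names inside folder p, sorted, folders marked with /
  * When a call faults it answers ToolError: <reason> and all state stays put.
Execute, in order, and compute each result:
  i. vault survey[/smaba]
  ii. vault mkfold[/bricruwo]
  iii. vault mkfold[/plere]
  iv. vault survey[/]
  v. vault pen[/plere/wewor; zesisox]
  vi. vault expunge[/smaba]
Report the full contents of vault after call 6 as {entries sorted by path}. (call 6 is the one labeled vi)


==> vault survey(/smaba)
<== []
==> vault mkfold(/bricruwo)
<== ok
==> vault mkfold(/plere)
<== ok
==> vault survey(/)
<== [bricruwo/, plere/, smaba/]
==> vault pen(/plere/wewor, zesisox)
<== created
==> vault expunge(/smaba)
<== ok

Answer: {bricruwo/, plere/, plere/wewor=zesisox}


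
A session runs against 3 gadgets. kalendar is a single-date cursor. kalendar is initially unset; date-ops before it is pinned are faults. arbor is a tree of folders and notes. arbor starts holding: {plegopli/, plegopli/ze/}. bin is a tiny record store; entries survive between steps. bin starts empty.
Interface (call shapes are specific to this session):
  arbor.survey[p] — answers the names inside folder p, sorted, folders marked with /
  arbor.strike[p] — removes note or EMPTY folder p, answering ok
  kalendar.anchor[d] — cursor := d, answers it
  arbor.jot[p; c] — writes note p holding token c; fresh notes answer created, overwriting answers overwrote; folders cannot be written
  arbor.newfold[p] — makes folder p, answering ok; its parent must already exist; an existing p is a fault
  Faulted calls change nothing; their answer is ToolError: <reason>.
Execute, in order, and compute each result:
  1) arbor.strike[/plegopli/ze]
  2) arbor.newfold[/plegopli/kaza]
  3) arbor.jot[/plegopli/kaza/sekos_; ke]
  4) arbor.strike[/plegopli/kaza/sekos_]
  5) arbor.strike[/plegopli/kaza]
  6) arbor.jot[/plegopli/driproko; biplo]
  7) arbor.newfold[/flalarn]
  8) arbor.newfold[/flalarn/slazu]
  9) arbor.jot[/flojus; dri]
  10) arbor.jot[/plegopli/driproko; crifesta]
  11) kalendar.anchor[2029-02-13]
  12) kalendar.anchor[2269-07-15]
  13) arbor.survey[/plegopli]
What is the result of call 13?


Answer: [driproko]

Derivation:
! 1. strike(p: /plegopli/ze) -> ok
! 2. newfold(p: /plegopli/kaza) -> ok
! 3. jot(p: /plegopli/kaza/sekos_, c: ke) -> created
! 4. strike(p: /plegopli/kaza/sekos_) -> ok
! 5. strike(p: /plegopli/kaza) -> ok
! 6. jot(p: /plegopli/driproko, c: biplo) -> created
! 7. newfold(p: /flalarn) -> ok
! 8. newfold(p: /flalarn/slazu) -> ok
! 9. jot(p: /flojus, c: dri) -> created
! 10. jot(p: /plegopli/driproko, c: crifesta) -> overwrote
! 11. anchor(d: 2029-02-13) -> 2029-02-13
! 12. anchor(d: 2269-07-15) -> 2269-07-15
! 13. survey(p: /plegopli) -> [driproko]


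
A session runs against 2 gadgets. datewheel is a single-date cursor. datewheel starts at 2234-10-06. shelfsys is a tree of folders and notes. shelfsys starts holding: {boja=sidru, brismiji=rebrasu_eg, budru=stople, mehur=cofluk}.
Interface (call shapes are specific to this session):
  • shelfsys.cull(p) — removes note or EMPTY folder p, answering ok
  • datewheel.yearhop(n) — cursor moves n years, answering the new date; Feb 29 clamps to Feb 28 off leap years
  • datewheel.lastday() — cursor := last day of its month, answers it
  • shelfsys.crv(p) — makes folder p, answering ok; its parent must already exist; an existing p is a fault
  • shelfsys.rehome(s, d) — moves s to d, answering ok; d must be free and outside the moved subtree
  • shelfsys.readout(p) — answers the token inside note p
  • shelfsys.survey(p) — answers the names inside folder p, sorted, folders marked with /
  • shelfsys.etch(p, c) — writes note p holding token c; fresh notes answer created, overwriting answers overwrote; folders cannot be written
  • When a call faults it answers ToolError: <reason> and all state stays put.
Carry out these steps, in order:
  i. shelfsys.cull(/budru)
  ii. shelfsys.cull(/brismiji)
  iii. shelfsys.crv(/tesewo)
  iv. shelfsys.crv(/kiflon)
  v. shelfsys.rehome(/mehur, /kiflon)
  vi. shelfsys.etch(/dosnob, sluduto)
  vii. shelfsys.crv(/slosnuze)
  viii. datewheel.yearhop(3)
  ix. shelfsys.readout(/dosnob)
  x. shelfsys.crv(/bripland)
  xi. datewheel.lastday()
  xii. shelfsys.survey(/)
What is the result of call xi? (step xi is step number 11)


Answer: 2237-10-31

Derivation:
Do: cull[/budru]
See: ok
Do: cull[/brismiji]
See: ok
Do: crv[/tesewo]
See: ok
Do: crv[/kiflon]
See: ok
Do: rehome[/mehur; /kiflon]
See: ToolError: exists
Do: etch[/dosnob; sluduto]
See: created
Do: crv[/slosnuze]
See: ok
Do: yearhop[3]
See: 2237-10-06
Do: readout[/dosnob]
See: sluduto
Do: crv[/bripland]
See: ok
Do: lastday[]
See: 2237-10-31
Do: survey[/]
See: [boja, bripland/, dosnob, kiflon/, mehur, slosnuze/, tesewo/]


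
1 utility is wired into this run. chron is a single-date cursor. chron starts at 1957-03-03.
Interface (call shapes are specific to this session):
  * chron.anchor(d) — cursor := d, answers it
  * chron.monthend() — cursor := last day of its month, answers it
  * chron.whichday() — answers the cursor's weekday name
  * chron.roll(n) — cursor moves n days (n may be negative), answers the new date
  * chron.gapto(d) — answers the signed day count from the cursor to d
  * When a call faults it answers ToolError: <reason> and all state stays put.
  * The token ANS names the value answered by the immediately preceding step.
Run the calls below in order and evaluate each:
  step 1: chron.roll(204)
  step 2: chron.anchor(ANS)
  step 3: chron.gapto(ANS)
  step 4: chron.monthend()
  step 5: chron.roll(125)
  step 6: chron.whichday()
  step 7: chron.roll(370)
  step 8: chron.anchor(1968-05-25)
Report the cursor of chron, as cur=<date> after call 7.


Do: chron.roll[204]
See: 1957-09-23
Do: chron.anchor[ANS]
See: 1957-09-23
Do: chron.gapto[ANS]
See: 0
Do: chron.monthend[]
See: 1957-09-30
Do: chron.roll[125]
See: 1958-02-02
Do: chron.whichday[]
See: Sunday
Do: chron.roll[370]
See: 1959-02-07
Do: chron.anchor[1968-05-25]
See: 1968-05-25

Answer: cur=1959-02-07


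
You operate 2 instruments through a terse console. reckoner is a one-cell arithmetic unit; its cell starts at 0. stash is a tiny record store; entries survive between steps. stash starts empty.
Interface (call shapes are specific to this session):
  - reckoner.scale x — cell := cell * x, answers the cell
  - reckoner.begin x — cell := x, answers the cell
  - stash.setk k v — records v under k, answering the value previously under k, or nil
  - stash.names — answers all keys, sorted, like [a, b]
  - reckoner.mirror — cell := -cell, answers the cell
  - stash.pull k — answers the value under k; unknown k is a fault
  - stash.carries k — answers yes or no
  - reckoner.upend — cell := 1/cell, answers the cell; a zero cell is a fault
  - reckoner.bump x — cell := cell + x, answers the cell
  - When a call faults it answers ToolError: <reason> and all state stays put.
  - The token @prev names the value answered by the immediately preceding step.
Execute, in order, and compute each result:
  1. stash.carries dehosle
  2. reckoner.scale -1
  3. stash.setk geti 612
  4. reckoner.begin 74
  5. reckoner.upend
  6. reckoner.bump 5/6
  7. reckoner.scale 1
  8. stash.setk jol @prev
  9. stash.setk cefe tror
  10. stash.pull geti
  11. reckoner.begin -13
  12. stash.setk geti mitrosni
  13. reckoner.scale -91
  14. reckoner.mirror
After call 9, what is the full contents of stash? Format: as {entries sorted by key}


$ carries k=dehosle
  no
$ scale x=-1
  0
$ setk k=geti v=612
  nil
$ begin x=74
  74
$ upend
  1/74
$ bump x=5/6
  94/111
$ scale x=1
  94/111
$ setk k=jol v=@prev
  nil
$ setk k=cefe v=tror
  nil
$ pull k=geti
  612
$ begin x=-13
  -13
$ setk k=geti v=mitrosni
  612
$ scale x=-91
  1183
$ mirror
  -1183

Answer: {cefe=tror, geti=612, jol=94/111}


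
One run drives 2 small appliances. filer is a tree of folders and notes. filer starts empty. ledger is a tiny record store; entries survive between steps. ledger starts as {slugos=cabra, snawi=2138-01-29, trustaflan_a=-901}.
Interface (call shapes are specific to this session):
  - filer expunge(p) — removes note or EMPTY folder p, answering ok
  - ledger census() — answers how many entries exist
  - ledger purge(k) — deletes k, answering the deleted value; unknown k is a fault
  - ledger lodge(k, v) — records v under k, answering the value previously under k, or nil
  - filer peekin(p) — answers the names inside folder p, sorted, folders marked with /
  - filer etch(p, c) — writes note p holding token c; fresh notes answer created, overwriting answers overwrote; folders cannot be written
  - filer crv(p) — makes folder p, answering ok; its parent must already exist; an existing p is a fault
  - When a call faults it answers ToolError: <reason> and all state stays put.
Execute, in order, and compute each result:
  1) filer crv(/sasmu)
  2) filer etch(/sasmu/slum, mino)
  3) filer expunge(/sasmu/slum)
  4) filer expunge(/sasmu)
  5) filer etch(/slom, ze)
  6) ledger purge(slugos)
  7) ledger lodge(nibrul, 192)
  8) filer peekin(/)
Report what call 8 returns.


I invoke filer crv using p=/sasmu: ok.
Then filer etch using p=/sasmu/slum, c=mino, giving created.
I call filer expunge using p=/sasmu/slum, and get ok.
Invoking filer expunge using p=/sasmu: ok.
Next I call filer etch using p=/slom, c=ze: created.
Now I run ledger purge using k=slugos, and get cabra.
I use ledger lodge using k=nibrul, v=192, — result: nil.
I try filer peekin using p=/, yielding [slom].

Answer: [slom]


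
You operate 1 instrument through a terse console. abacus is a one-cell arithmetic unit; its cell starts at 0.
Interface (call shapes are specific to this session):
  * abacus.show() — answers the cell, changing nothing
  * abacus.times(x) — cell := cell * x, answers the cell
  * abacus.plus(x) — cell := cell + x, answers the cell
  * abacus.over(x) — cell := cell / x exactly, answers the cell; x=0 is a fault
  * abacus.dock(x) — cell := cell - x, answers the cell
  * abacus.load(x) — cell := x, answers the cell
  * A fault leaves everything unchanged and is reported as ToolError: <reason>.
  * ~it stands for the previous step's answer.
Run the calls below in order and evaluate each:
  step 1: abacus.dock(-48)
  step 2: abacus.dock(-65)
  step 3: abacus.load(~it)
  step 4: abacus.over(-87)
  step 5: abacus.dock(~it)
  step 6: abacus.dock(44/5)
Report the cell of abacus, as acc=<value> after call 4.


Answer: acc=-113/87

Derivation:
Do: abacus.dock[-48]
See: 48
Do: abacus.dock[-65]
See: 113
Do: abacus.load[~it]
See: 113
Do: abacus.over[-87]
See: -113/87
Do: abacus.dock[~it]
See: 0
Do: abacus.dock[44/5]
See: -44/5
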